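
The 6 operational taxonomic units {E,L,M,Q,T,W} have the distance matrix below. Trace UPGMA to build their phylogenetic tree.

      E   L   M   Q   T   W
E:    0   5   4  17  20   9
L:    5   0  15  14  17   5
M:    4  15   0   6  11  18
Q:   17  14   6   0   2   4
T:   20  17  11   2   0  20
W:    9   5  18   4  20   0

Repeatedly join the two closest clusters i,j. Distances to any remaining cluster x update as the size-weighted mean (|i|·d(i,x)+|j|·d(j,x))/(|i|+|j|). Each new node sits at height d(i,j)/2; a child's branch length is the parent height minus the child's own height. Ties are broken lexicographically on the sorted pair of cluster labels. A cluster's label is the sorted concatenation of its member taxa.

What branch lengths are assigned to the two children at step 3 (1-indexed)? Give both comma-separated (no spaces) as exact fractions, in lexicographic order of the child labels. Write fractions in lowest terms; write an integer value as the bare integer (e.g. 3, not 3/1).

5/2,5/2

1. join Q+T (d=2) ⇒ QT; edges |Q|=1, |T|=1
  updated: d(E,QT)=37/2, d(L,QT)=31/2, d(M,QT)=17/2, d(QT,W)=12
2. join E+M (d=4) ⇒ EM; edges |E|=2, |M|=2
  updated: d(EM,L)=10, d(EM,QT)=27/2, d(EM,W)=27/2
3. join L+W (d=5) ⇒ LW; edges |L|=5/2, |W|=5/2
  updated: d(EM,LW)=47/4, d(LW,QT)=55/4
4. join EM+LW (d=47/4) ⇒ ELMW; edges |EM|=31/8, |LW|=27/8
  updated: d(ELMW,QT)=109/8
5. join ELMW+QT (d=109/8) ⇒ ELMQTW; edges |ELMW|=15/16, |QT|=93/16
final tree: (((E:2,M:2):31/8,(L:5/2,W:5/2):27/8):15/16,(Q:1,T:1):93/16)
total length: 25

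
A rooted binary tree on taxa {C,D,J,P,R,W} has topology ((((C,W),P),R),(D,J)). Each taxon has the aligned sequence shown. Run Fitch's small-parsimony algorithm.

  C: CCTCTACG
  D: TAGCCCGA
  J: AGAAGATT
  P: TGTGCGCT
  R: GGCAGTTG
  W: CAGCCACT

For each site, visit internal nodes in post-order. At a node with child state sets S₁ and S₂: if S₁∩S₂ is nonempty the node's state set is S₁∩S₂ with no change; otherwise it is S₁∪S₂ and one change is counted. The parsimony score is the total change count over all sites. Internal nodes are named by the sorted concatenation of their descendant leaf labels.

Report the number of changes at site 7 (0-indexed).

3

[col 0] CW: children C:{C}, W:{C} ∩→ {C}; cost 0
[col 0] CPW: children CW:{C}, P:{T} ∪→ {C,T}; cost 1
[col 0] CPRW: children CPW:{C,T}, R:{G} ∪→ {C,G,T}; cost 1
[col 0] DJ: children D:{T}, J:{A} ∪→ {A,T}; cost 1
[col 0] CDJPRW: children CPRW:{C,G,T}, DJ:{A,T} ∩→ {T}; cost 0
[col 1] CW: children C:{C}, W:{A} ∪→ {A,C}; cost 1
[col 1] CPW: children CW:{A,C}, P:{G} ∪→ {A,C,G}; cost 1
[col 1] CPRW: children CPW:{A,C,G}, R:{G} ∩→ {G}; cost 0
[col 1] DJ: children D:{A}, J:{G} ∪→ {A,G}; cost 1
[col 1] CDJPRW: children CPRW:{G}, DJ:{A,G} ∩→ {G}; cost 0
[col 2] CW: children C:{T}, W:{G} ∪→ {G,T}; cost 1
[col 2] CPW: children CW:{G,T}, P:{T} ∩→ {T}; cost 0
[col 2] CPRW: children CPW:{T}, R:{C} ∪→ {C,T}; cost 1
[col 2] DJ: children D:{G}, J:{A} ∪→ {A,G}; cost 1
[col 2] CDJPRW: children CPRW:{C,T}, DJ:{A,G} ∪→ {A,C,G,T}; cost 1
[col 3] CW: children C:{C}, W:{C} ∩→ {C}; cost 0
[col 3] CPW: children CW:{C}, P:{G} ∪→ {C,G}; cost 1
[col 3] CPRW: children CPW:{C,G}, R:{A} ∪→ {A,C,G}; cost 1
[col 3] DJ: children D:{C}, J:{A} ∪→ {A,C}; cost 1
[col 3] CDJPRW: children CPRW:{A,C,G}, DJ:{A,C} ∩→ {A,C}; cost 0
[col 4] CW: children C:{T}, W:{C} ∪→ {C,T}; cost 1
[col 4] CPW: children CW:{C,T}, P:{C} ∩→ {C}; cost 0
[col 4] CPRW: children CPW:{C}, R:{G} ∪→ {C,G}; cost 1
[col 4] DJ: children D:{C}, J:{G} ∪→ {C,G}; cost 1
[col 4] CDJPRW: children CPRW:{C,G}, DJ:{C,G} ∩→ {C,G}; cost 0
[col 5] CW: children C:{A}, W:{A} ∩→ {A}; cost 0
[col 5] CPW: children CW:{A}, P:{G} ∪→ {A,G}; cost 1
[col 5] CPRW: children CPW:{A,G}, R:{T} ∪→ {A,G,T}; cost 1
[col 5] DJ: children D:{C}, J:{A} ∪→ {A,C}; cost 1
[col 5] CDJPRW: children CPRW:{A,G,T}, DJ:{A,C} ∩→ {A}; cost 0
[col 6] CW: children C:{C}, W:{C} ∩→ {C}; cost 0
[col 6] CPW: children CW:{C}, P:{C} ∩→ {C}; cost 0
[col 6] CPRW: children CPW:{C}, R:{T} ∪→ {C,T}; cost 1
[col 6] DJ: children D:{G}, J:{T} ∪→ {G,T}; cost 1
[col 6] CDJPRW: children CPRW:{C,T}, DJ:{G,T} ∩→ {T}; cost 0
[col 7] CW: children C:{G}, W:{T} ∪→ {G,T}; cost 1
[col 7] CPW: children CW:{G,T}, P:{T} ∩→ {T}; cost 0
[col 7] CPRW: children CPW:{T}, R:{G} ∪→ {G,T}; cost 1
[col 7] DJ: children D:{A}, J:{T} ∪→ {A,T}; cost 1
[col 7] CDJPRW: children CPRW:{G,T}, DJ:{A,T} ∩→ {T}; cost 0
per-site changes: [3, 3, 4, 3, 3, 3, 2, 3]; total = 24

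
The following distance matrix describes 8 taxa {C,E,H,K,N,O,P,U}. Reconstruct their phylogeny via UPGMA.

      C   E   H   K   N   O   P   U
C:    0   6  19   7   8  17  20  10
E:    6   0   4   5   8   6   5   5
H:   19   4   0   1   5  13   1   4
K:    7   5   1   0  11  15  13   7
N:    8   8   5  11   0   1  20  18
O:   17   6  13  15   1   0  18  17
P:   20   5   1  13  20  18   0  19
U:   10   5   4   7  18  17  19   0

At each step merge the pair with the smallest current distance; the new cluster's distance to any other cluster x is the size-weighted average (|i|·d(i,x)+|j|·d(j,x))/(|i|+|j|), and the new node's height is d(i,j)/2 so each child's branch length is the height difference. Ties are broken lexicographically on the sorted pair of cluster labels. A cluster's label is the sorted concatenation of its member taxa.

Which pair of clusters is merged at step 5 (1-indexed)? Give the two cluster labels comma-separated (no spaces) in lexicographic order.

EHKU,P

iteration 1: select H,K (d=1); attach at lengths (1/2, 1/2); label the merged cluster HK
  updated: d(C,HK)=13, d(E,HK)=9/2, d(HK,N)=8, d(HK,O)=14, d(HK,P)=7, d(HK,U)=11/2
iteration 2: select N,O (d=1); attach at lengths (1/2, 1/2); label the merged cluster NO
  updated: d(C,NO)=25/2, d(E,NO)=7, d(HK,NO)=11, d(NO,P)=19, d(NO,U)=35/2
iteration 3: select E,HK (d=9/2); attach at lengths (9/4, 7/4); label the merged cluster EHK
  updated: d(C,EHK)=32/3, d(EHK,NO)=29/3, d(EHK,P)=19/3, d(EHK,U)=16/3
iteration 4: select EHK,U (d=16/3); attach at lengths (5/12, 8/3); label the merged cluster EHKU
  updated: d(C,EHKU)=21/2, d(EHKU,NO)=93/8, d(EHKU,P)=19/2
iteration 5: select EHKU,P (d=19/2); attach at lengths (25/12, 19/4); label the merged cluster EHKPU
  updated: d(C,EHKPU)=62/5, d(EHKPU,NO)=131/10
iteration 6: select C,EHKPU (d=62/5); attach at lengths (31/5, 29/20); label the merged cluster CEHKPU
  updated: d(CEHKPU,NO)=13
iteration 7: select CEHKPU,NO (d=13); attach at lengths (3/10, 6); label the merged cluster CEHKNOPU
final tree: ((C:31/5,(((E:9/4,(H:1/2,K:1/2):7/4):5/12,U:8/3):25/12,P:19/4):29/20):3/10,(N:1/2,O:1/2):6)
total length: 448/15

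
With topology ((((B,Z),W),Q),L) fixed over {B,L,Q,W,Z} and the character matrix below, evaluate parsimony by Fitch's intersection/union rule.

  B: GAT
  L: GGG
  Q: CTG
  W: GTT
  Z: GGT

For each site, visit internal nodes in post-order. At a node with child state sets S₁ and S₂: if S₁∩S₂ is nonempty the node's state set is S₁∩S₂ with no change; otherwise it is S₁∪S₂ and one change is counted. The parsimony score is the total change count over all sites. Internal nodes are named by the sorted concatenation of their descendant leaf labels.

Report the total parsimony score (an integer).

[col 0] BZ: children B:{G}, Z:{G} ∩→ {G}; cost 0
[col 0] BWZ: children BZ:{G}, W:{G} ∩→ {G}; cost 0
[col 0] BQWZ: children BWZ:{G}, Q:{C} ∪→ {C,G}; cost 1
[col 0] BLQWZ: children BQWZ:{C,G}, L:{G} ∩→ {G}; cost 0
[col 1] BZ: children B:{A}, Z:{G} ∪→ {A,G}; cost 1
[col 1] BWZ: children BZ:{A,G}, W:{T} ∪→ {A,G,T}; cost 1
[col 1] BQWZ: children BWZ:{A,G,T}, Q:{T} ∩→ {T}; cost 0
[col 1] BLQWZ: children BQWZ:{T}, L:{G} ∪→ {G,T}; cost 1
[col 2] BZ: children B:{T}, Z:{T} ∩→ {T}; cost 0
[col 2] BWZ: children BZ:{T}, W:{T} ∩→ {T}; cost 0
[col 2] BQWZ: children BWZ:{T}, Q:{G} ∪→ {G,T}; cost 1
[col 2] BLQWZ: children BQWZ:{G,T}, L:{G} ∩→ {G}; cost 0
per-site changes: [1, 3, 1]; total = 5

5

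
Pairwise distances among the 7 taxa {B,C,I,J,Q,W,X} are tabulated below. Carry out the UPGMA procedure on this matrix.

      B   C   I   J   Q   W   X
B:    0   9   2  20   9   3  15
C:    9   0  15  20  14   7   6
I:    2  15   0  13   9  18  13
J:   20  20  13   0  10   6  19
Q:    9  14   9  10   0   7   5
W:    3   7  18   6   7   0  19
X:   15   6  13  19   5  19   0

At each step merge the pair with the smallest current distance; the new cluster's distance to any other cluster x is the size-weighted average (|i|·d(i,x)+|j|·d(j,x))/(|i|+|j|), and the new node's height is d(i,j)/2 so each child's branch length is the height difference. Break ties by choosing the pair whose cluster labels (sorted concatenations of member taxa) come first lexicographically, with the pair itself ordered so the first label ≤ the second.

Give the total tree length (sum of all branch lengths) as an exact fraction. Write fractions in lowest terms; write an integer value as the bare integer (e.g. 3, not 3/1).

1. join B+I (d=2) ⇒ BI; edges |B|=1, |I|=1
  updated: d(BI,C)=12, d(BI,J)=33/2, d(BI,Q)=9, d(BI,W)=21/2, d(BI,X)=14
2. join Q+X (d=5) ⇒ QX; edges |Q|=5/2, |X|=5/2
  updated: d(BI,QX)=23/2, d(C,QX)=10, d(J,QX)=29/2, d(QX,W)=13
3. join J+W (d=6) ⇒ JW; edges |J|=3, |W|=3
  updated: d(BI,JW)=27/2, d(C,JW)=27/2, d(JW,QX)=55/4
4. join C+QX (d=10) ⇒ CQX; edges |C|=5, |QX|=5/2
  updated: d(BI,CQX)=35/3, d(CQX,JW)=41/3
5. join BI+CQX (d=35/3) ⇒ BCIQX; edges |BI|=29/6, |CQX|=5/6
  updated: d(BCIQX,JW)=68/5
6. join BCIQX+JW (d=68/5) ⇒ BCIJQWX; edges |BCIQX|=29/30, |JW|=19/5
final tree: (((B:1,I:1):29/6,(C:5,(Q:5/2,X:5/2):5/2):5/6):29/30,(J:3,W:3):19/5)
total length: 464/15

464/15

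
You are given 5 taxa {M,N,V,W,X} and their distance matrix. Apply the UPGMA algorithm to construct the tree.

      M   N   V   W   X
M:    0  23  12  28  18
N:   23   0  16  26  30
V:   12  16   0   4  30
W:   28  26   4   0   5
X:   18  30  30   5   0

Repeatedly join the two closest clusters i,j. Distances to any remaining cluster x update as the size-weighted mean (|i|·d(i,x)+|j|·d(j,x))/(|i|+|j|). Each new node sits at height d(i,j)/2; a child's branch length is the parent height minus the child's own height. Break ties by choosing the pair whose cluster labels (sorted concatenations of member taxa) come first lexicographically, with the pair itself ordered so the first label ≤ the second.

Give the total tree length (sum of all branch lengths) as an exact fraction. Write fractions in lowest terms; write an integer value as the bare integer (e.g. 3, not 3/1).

iteration 1: select V,W (d=4); attach at lengths (2, 2); label the merged cluster VW
  updated: d(M,VW)=20, d(N,VW)=21, d(VW,X)=35/2
iteration 2: select VW,X (d=35/2); attach at lengths (27/4, 35/4); label the merged cluster VWX
  updated: d(M,VWX)=58/3, d(N,VWX)=24
iteration 3: select M,VWX (d=58/3); attach at lengths (29/3, 11/12); label the merged cluster MVWX
  updated: d(MVWX,N)=95/4
iteration 4: select MVWX,N (d=95/4); attach at lengths (53/24, 95/8); label the merged cluster MNVWX
final tree: ((M:29/3,((V:2,W:2):27/4,X:35/4):11/12):53/24,N:95/8)
total length: 265/6

265/6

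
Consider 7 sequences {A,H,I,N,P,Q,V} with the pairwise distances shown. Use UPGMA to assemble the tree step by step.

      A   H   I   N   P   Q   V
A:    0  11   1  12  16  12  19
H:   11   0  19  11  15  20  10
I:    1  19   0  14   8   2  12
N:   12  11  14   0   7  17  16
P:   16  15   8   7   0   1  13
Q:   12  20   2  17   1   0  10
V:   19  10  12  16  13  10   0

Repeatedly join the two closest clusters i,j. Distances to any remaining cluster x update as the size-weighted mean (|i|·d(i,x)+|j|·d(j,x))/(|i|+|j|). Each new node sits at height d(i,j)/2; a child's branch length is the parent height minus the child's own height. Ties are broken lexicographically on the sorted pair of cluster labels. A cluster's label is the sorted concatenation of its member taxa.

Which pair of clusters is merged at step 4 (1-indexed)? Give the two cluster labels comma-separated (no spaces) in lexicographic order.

H,V

1. join A+I (d=1) ⇒ AI; edges |A|=1/2, |I|=1/2
  updated: d(AI,H)=15, d(AI,N)=13, d(AI,P)=12, d(AI,Q)=7, d(AI,V)=31/2
2. join P+Q (d=1) ⇒ PQ; edges |P|=1/2, |Q|=1/2
  updated: d(AI,PQ)=19/2, d(H,PQ)=35/2, d(N,PQ)=12, d(PQ,V)=23/2
3. join AI+PQ (d=19/2) ⇒ AIPQ; edges |AI|=17/4, |PQ|=17/4
  updated: d(AIPQ,H)=65/4, d(AIPQ,N)=25/2, d(AIPQ,V)=27/2
4. join H+V (d=10) ⇒ HV; edges |H|=5, |V|=5
  updated: d(AIPQ,HV)=119/8, d(HV,N)=27/2
5. join AIPQ+N (d=25/2) ⇒ AINPQ; edges |AIPQ|=3/2, |N|=25/4
  updated: d(AINPQ,HV)=73/5
6. join AINPQ+HV (d=73/5) ⇒ AHINPQV; edges |AINPQ|=21/20, |HV|=23/10
final tree: ((((A:1/2,I:1/2):17/4,(P:1/2,Q:1/2):17/4):3/2,N:25/4):21/20,(H:5,V:5):23/10)
total length: 158/5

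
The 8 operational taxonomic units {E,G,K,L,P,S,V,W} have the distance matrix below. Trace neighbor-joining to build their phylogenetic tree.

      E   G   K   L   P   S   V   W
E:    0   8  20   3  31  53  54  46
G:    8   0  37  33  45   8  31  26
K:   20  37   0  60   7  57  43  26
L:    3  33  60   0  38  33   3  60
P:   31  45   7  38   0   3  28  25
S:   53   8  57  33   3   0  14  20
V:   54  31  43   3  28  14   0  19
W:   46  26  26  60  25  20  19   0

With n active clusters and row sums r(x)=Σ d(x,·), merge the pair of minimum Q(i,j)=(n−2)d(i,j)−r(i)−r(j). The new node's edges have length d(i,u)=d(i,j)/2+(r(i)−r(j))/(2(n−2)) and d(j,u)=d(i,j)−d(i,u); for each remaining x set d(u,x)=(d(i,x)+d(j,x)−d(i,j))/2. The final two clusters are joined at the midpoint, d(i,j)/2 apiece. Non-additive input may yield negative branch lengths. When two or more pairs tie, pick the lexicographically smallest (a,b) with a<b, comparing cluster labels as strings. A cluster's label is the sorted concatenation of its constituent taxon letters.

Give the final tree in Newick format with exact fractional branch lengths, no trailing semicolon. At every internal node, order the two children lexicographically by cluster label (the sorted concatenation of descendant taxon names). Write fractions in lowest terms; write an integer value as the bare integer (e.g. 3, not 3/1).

iteration 1: select E,L (d=3, Q=-427); attach at lengths (1/4, 11/4); label the merged cluster EL
  updated: d(EL,G)=19, d(EL,K)=77/2, d(EL,P)=33, d(EL,S)=83/2, d(EL,V)=27, d(EL,W)=103/2
iteration 2: select K,P (d=7, Q=-629/2); attach at lengths (41/4, -13/4); label the merged cluster KP
  updated: d(EL,KP)=129/4, d(G,KP)=75/2, d(KP,S)=53/2, d(KP,V)=32, d(KP,W)=22
iteration 3: select EL,G (d=19, Q=-867/4); attach at lengths (503/32, 105/32); label the merged cluster EGL
  updated: d(EGL,KP)=203/8, d(EGL,S)=61/4, d(EGL,V)=39/2, d(EGL,W)=117/4
iteration 4: select KP,W (d=22, Q=-1041/8); attach at lengths (653/48, 403/48); label the merged cluster KPW
  updated: d(EGL,KPW)=261/16, d(KPW,S)=49/4, d(KPW,V)=29/2
iteration 5: select EGL,S (d=61/4, Q=-993/16); attach at lengths (641/64, 335/64); label the merged cluster EGLS
  updated: d(EGLS,KPW)=213/32, d(EGLS,V)=73/8
iteration 6: select EGLS,KPW (d=213/32, Q=-969/32); attach at lengths (41/64, 385/64); label the merged cluster EGKLPSW
  updated: d(EGKLPSW,V)=543/64
iteration 7: select EGKLPSW,V (d=543/64); attach at lengths (543/128, 543/128); label the merged cluster EGKLPSVW
final tree: (((((E:1/4,L:11/4):503/32,G:105/32):641/64,S:335/64):41/64,((K:41/4,P:-13/4):653/48,W:403/48):385/64):543/128,V:543/128)
total length: 5209/64

(((((E:1/4,L:11/4):503/32,G:105/32):641/64,S:335/64):41/64,((K:41/4,P:-13/4):653/48,W:403/48):385/64):543/128,V:543/128)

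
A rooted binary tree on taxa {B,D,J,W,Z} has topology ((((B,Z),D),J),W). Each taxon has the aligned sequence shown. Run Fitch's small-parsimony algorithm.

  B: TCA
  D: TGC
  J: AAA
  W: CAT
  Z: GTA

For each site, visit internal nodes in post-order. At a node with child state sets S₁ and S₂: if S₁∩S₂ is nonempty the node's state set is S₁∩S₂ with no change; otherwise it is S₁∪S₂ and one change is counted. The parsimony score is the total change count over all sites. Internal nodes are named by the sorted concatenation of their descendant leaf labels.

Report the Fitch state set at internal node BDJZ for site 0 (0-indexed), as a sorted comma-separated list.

site 0, node BZ: B={T} ∪ Z={G} → {G,T} (+1)
site 0, node BDZ: BZ={G,T} ∩ D={T} → {T} (+0)
site 0, node BDJZ: BDZ={T} ∪ J={A} → {A,T} (+1)
site 0, node BDJWZ: BDJZ={A,T} ∪ W={C} → {A,C,T} (+1)
site 1, node BZ: B={C} ∪ Z={T} → {C,T} (+1)
site 1, node BDZ: BZ={C,T} ∪ D={G} → {C,G,T} (+1)
site 1, node BDJZ: BDZ={C,G,T} ∪ J={A} → {A,C,G,T} (+1)
site 1, node BDJWZ: BDJZ={A,C,G,T} ∩ W={A} → {A} (+0)
site 2, node BZ: B={A} ∩ Z={A} → {A} (+0)
site 2, node BDZ: BZ={A} ∪ D={C} → {A,C} (+1)
site 2, node BDJZ: BDZ={A,C} ∩ J={A} → {A} (+0)
site 2, node BDJWZ: BDJZ={A} ∪ W={T} → {A,T} (+1)
per-site changes: [3, 3, 2]; total = 8

A,T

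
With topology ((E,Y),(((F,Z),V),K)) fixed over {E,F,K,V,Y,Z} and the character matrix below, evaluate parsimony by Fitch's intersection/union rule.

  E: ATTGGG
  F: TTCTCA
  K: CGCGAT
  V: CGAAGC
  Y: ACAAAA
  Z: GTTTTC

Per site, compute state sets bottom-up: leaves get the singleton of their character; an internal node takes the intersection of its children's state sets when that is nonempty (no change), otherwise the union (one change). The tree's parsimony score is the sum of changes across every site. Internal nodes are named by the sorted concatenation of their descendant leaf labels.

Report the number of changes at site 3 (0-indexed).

3

site 0, node EY: E={A} ∩ Y={A} → {A} (+0)
site 0, node FZ: F={T} ∪ Z={G} → {G,T} (+1)
site 0, node FVZ: FZ={G,T} ∪ V={C} → {C,G,T} (+1)
site 0, node FKVZ: FVZ={C,G,T} ∩ K={C} → {C} (+0)
site 0, node EFKVYZ: EY={A} ∪ FKVZ={C} → {A,C} (+1)
site 1, node EY: E={T} ∪ Y={C} → {C,T} (+1)
site 1, node FZ: F={T} ∩ Z={T} → {T} (+0)
site 1, node FVZ: FZ={T} ∪ V={G} → {G,T} (+1)
site 1, node FKVZ: FVZ={G,T} ∩ K={G} → {G} (+0)
site 1, node EFKVYZ: EY={C,T} ∪ FKVZ={G} → {C,G,T} (+1)
site 2, node EY: E={T} ∪ Y={A} → {A,T} (+1)
site 2, node FZ: F={C} ∪ Z={T} → {C,T} (+1)
site 2, node FVZ: FZ={C,T} ∪ V={A} → {A,C,T} (+1)
site 2, node FKVZ: FVZ={A,C,T} ∩ K={C} → {C} (+0)
site 2, node EFKVYZ: EY={A,T} ∪ FKVZ={C} → {A,C,T} (+1)
site 3, node EY: E={G} ∪ Y={A} → {A,G} (+1)
site 3, node FZ: F={T} ∩ Z={T} → {T} (+0)
site 3, node FVZ: FZ={T} ∪ V={A} → {A,T} (+1)
site 3, node FKVZ: FVZ={A,T} ∪ K={G} → {A,G,T} (+1)
site 3, node EFKVYZ: EY={A,G} ∩ FKVZ={A,G,T} → {A,G} (+0)
site 4, node EY: E={G} ∪ Y={A} → {A,G} (+1)
site 4, node FZ: F={C} ∪ Z={T} → {C,T} (+1)
site 4, node FVZ: FZ={C,T} ∪ V={G} → {C,G,T} (+1)
site 4, node FKVZ: FVZ={C,G,T} ∪ K={A} → {A,C,G,T} (+1)
site 4, node EFKVYZ: EY={A,G} ∩ FKVZ={A,C,G,T} → {A,G} (+0)
site 5, node EY: E={G} ∪ Y={A} → {A,G} (+1)
site 5, node FZ: F={A} ∪ Z={C} → {A,C} (+1)
site 5, node FVZ: FZ={A,C} ∩ V={C} → {C} (+0)
site 5, node FKVZ: FVZ={C} ∪ K={T} → {C,T} (+1)
site 5, node EFKVYZ: EY={A,G} ∪ FKVZ={C,T} → {A,C,G,T} (+1)
per-site changes: [3, 3, 4, 3, 4, 4]; total = 21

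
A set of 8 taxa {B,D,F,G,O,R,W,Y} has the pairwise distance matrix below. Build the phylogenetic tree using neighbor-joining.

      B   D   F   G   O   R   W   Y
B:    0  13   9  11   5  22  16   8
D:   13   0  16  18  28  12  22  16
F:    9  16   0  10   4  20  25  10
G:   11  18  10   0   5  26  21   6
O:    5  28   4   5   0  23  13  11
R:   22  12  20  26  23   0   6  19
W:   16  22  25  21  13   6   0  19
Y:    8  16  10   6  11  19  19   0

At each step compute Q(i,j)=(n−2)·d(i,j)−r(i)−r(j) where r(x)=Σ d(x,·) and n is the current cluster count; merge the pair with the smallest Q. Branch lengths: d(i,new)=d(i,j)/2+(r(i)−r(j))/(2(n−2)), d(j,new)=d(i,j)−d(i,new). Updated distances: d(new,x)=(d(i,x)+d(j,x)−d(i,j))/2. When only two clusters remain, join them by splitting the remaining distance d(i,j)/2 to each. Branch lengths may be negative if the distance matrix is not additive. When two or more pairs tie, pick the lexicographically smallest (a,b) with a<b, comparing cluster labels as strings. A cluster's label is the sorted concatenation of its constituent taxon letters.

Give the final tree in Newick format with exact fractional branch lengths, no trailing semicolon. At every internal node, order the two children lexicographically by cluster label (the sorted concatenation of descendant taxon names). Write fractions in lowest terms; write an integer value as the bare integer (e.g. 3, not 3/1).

step 1: merge (R,W) at d=6, Q=-214; branch lengths R→7/2, W→5/2; new cluster RW
  updated: d(B,RW)=16, d(D,RW)=14, d(F,RW)=39/2, d(G,RW)=41/2, d(O,RW)=15, d(RW,Y)=16
step 2: merge (D,RW) at d=14, Q=-136; branch lengths D→37/5, RW→33/5; new cluster DRW
  updated: d(B,DRW)=15/2, d(DRW,F)=43/4, d(DRW,G)=49/4, d(DRW,O)=29/2, d(DRW,Y)=9
step 3: merge (F,O) at d=4, Q=-269/4; branch lengths F→81/32, O→47/32; new cluster FO
  updated: d(B,FO)=5, d(DRW,FO)=85/8, d(FO,G)=11/2, d(FO,Y)=17/2
step 4: merge (B,DRW) at d=15/2, Q=-387/8; branch lengths B→39/16, DRW→81/16; new cluster BDRW
  updated: d(BDRW,FO)=65/16, d(BDRW,G)=63/8, d(BDRW,Y)=19/4
step 5: merge (BDRW,FO) at d=65/16, Q=-213/8; branch lengths BDRW→27/16, FO→19/8; new cluster BDFORW
  updated: d(BDFORW,G)=149/32, d(BDFORW,Y)=147/32
step 6: merge (BDFORW,G) at d=149/32, Q=-61/4; branch lengths BDFORW→13/8, G→97/32; new cluster BDFGORW
  updated: d(BDFGORW,Y)=95/32
step 7: merge (BDFGORW,Y) at d=95/32; branch lengths BDFGORW→95/64, Y→95/64; new cluster BDFGORWY
final tree: ((((B:39/16,(D:37/5,(R:7/2,W:5/2):33/5):81/16):27/16,(F:81/32,O:47/32):19/8):13/8,G:97/32):95/64,Y:95/64)
total length: 691/16

((((B:39/16,(D:37/5,(R:7/2,W:5/2):33/5):81/16):27/16,(F:81/32,O:47/32):19/8):13/8,G:97/32):95/64,Y:95/64)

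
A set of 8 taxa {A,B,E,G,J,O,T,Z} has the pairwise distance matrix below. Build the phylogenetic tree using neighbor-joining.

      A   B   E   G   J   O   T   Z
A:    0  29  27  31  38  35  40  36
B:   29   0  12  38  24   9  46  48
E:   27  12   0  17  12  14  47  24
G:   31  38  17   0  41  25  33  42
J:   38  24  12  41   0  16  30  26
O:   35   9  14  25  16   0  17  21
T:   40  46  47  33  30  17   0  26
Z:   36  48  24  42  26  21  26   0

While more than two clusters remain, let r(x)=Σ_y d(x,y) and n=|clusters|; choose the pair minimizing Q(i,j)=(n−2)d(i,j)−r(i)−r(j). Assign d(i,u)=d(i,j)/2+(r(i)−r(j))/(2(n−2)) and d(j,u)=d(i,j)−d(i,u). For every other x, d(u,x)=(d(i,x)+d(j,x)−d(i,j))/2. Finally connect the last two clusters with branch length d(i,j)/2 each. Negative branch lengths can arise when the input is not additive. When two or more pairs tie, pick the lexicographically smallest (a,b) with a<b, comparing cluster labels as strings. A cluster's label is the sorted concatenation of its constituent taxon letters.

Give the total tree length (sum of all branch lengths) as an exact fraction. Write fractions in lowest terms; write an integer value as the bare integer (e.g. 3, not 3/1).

6281/64

1. join T+Z (d=26, Q=-306) ⇒ TZ; edges |T|=43/3, |Z|=35/3
  updated: d(A,TZ)=25, d(B,TZ)=34, d(E,TZ)=45/2, d(G,TZ)=49/2, d(J,TZ)=15, d(O,TZ)=6
2. join A+G (d=31, Q=-413/2) ⇒ AG; edges |A|=327/20, |G|=293/20
  updated: d(AG,B)=18, d(AG,E)=13/2, d(AG,J)=24, d(AG,O)=29/2, d(AG,TZ)=37/4
3. join O+TZ (d=6, Q=-489/4) ⇒ OTZ; edges |O|=-13/32, |TZ|=205/32
  updated: d(AG,OTZ)=71/8, d(B,OTZ)=37/2, d(E,OTZ)=61/4, d(J,OTZ)=25/2
4. join J+OTZ (d=25/2, Q=-721/8) ⇒ JOTZ; edges |J|=439/48, |OTZ|=161/48
  updated: d(AG,JOTZ)=163/16, d(B,JOTZ)=15, d(E,JOTZ)=59/8
5. join AG+E (d=13/2, Q=-761/16) ⇒ AEG; edges |AG|=349/64, |E|=67/64
  updated: d(AEG,B)=47/4, d(AEG,JOTZ)=177/32
6. join AEG+B (d=47/4, Q=-1033/32) ⇒ ABEG; edges |AEG|=73/64, |B|=679/64
  updated: d(ABEG,JOTZ)=281/64
7. join ABEG+JOTZ (d=281/64) ⇒ ABEGJOTZ; edges |ABEG|=281/128, |JOTZ|=281/128
final tree: ((((A:327/20,G:293/20):349/64,E:67/64):73/64,B:679/64):281/128,(J:439/48,(O:-13/32,(T:43/3,Z:35/3):205/32):161/48):281/128)
total length: 6281/64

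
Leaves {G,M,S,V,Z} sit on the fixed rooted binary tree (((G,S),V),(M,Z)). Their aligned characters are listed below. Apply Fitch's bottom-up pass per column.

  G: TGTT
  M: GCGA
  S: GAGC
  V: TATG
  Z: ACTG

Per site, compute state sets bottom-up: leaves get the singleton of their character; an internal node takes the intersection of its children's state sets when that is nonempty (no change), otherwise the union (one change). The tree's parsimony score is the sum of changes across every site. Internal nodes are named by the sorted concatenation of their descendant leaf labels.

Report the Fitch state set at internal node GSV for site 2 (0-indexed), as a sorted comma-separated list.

T

site 0, node GS: G={T} ∪ S={G} → {G,T} (+1)
site 0, node GSV: GS={G,T} ∩ V={T} → {T} (+0)
site 0, node MZ: M={G} ∪ Z={A} → {A,G} (+1)
site 0, node GMSVZ: GSV={T} ∪ MZ={A,G} → {A,G,T} (+1)
site 1, node GS: G={G} ∪ S={A} → {A,G} (+1)
site 1, node GSV: GS={A,G} ∩ V={A} → {A} (+0)
site 1, node MZ: M={C} ∩ Z={C} → {C} (+0)
site 1, node GMSVZ: GSV={A} ∪ MZ={C} → {A,C} (+1)
site 2, node GS: G={T} ∪ S={G} → {G,T} (+1)
site 2, node GSV: GS={G,T} ∩ V={T} → {T} (+0)
site 2, node MZ: M={G} ∪ Z={T} → {G,T} (+1)
site 2, node GMSVZ: GSV={T} ∩ MZ={G,T} → {T} (+0)
site 3, node GS: G={T} ∪ S={C} → {C,T} (+1)
site 3, node GSV: GS={C,T} ∪ V={G} → {C,G,T} (+1)
site 3, node MZ: M={A} ∪ Z={G} → {A,G} (+1)
site 3, node GMSVZ: GSV={C,G,T} ∩ MZ={A,G} → {G} (+0)
per-site changes: [3, 2, 2, 3]; total = 10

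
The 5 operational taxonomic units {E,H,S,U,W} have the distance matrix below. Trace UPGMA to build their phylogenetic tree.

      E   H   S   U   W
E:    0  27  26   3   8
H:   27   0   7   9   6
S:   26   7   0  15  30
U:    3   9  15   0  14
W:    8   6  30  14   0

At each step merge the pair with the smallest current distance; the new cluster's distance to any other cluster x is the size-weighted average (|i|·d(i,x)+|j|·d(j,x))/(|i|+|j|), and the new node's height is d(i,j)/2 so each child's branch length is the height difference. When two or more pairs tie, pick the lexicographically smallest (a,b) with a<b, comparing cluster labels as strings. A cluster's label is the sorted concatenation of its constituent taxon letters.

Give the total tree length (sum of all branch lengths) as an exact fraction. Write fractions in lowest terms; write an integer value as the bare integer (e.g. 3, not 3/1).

125/4

iteration 1: select E,U (d=3); attach at lengths (3/2, 3/2); label the merged cluster EU
  updated: d(EU,H)=18, d(EU,S)=41/2, d(EU,W)=11
iteration 2: select H,W (d=6); attach at lengths (3, 3); label the merged cluster HW
  updated: d(EU,HW)=29/2, d(HW,S)=37/2
iteration 3: select EU,HW (d=29/2); attach at lengths (23/4, 17/4); label the merged cluster EHUW
  updated: d(EHUW,S)=39/2
iteration 4: select EHUW,S (d=39/2); attach at lengths (5/2, 39/4); label the merged cluster EHSUW
final tree: (((E:3/2,U:3/2):23/4,(H:3,W:3):17/4):5/2,S:39/4)
total length: 125/4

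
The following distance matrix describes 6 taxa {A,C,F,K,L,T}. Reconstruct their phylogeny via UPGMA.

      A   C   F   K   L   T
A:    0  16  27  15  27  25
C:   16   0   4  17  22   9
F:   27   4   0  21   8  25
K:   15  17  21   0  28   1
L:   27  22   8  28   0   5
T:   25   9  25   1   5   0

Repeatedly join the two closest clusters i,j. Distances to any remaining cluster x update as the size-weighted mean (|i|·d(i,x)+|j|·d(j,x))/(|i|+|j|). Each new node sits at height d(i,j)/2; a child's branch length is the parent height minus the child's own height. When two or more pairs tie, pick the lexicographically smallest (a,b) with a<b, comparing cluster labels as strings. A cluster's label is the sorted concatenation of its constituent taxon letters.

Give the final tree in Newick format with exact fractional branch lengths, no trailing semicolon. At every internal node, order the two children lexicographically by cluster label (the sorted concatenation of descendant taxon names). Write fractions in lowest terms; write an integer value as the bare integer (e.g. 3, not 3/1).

iteration 1: select K,T (d=1); attach at lengths (1/2, 1/2); label the merged cluster KT
  updated: d(A,KT)=20, d(C,KT)=13, d(F,KT)=23, d(KT,L)=33/2
iteration 2: select C,F (d=4); attach at lengths (2, 2); label the merged cluster CF
  updated: d(A,CF)=43/2, d(CF,KT)=18, d(CF,L)=15
iteration 3: select CF,L (d=15); attach at lengths (11/2, 15/2); label the merged cluster CFL
  updated: d(A,CFL)=70/3, d(CFL,KT)=35/2
iteration 4: select CFL,KT (d=35/2); attach at lengths (5/4, 33/4); label the merged cluster CFKLT
  updated: d(A,CFKLT)=22
iteration 5: select A,CFKLT (d=22); attach at lengths (11, 9/4); label the merged cluster ACFKLT
final tree: (A:11,(((C:2,F:2):11/2,L:15/2):5/4,(K:1/2,T:1/2):33/4):9/4)
total length: 163/4

(A:11,(((C:2,F:2):11/2,L:15/2):5/4,(K:1/2,T:1/2):33/4):9/4)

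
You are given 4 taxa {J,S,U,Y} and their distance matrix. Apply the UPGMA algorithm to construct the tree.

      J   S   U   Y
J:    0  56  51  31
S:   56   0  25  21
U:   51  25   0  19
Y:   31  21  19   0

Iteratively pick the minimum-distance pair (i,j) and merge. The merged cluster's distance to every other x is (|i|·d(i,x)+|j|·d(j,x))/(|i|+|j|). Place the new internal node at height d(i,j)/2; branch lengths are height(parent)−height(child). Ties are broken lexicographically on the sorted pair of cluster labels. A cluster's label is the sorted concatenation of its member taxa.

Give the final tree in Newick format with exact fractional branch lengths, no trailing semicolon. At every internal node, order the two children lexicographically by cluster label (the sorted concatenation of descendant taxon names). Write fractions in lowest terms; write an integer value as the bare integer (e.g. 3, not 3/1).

(J:23,(S:23/2,(U:19/2,Y:19/2):2):23/2)

iteration 1: select U,Y (d=19); attach at lengths (19/2, 19/2); label the merged cluster UY
  updated: d(J,UY)=41, d(S,UY)=23
iteration 2: select S,UY (d=23); attach at lengths (23/2, 2); label the merged cluster SUY
  updated: d(J,SUY)=46
iteration 3: select J,SUY (d=46); attach at lengths (23, 23/2); label the merged cluster JSUY
final tree: (J:23,(S:23/2,(U:19/2,Y:19/2):2):23/2)
total length: 67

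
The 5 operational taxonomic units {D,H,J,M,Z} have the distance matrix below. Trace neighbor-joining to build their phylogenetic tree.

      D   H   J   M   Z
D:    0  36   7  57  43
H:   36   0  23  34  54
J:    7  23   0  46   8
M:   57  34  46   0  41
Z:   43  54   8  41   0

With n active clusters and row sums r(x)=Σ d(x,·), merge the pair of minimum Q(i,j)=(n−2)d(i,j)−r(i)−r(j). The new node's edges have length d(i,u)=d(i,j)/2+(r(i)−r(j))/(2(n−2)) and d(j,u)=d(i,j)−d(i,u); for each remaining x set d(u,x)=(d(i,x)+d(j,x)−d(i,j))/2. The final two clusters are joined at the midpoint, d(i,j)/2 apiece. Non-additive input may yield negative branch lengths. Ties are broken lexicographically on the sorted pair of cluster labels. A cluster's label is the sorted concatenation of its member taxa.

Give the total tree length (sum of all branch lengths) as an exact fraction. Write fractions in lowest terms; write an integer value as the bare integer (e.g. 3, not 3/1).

1. join H+M (d=34, Q=-223) ⇒ HM; edges |H|=71/6, |M|=133/6
  updated: d(D,HM)=59/2, d(HM,J)=35/2, d(HM,Z)=61/2
2. join D+HM (d=59/2, Q=-98) ⇒ DHM; edges |D|=61/4, |HM|=57/4
  updated: d(DHM,J)=-5/2, d(DHM,Z)=22
3. join DHM+J (d=-5/2, Q=-55/2) ⇒ DHJM; edges |DHM|=23/4, |J|=-33/4
  updated: d(DHJM,Z)=65/4
4. join DHJM+Z (d=65/4) ⇒ DHJMZ; edges |DHJM|=65/8, |Z|=65/8
final tree: (((D:61/4,(H:71/6,M:133/6):57/4):23/4,J:-33/4):65/8,Z:65/8)
total length: 309/4

309/4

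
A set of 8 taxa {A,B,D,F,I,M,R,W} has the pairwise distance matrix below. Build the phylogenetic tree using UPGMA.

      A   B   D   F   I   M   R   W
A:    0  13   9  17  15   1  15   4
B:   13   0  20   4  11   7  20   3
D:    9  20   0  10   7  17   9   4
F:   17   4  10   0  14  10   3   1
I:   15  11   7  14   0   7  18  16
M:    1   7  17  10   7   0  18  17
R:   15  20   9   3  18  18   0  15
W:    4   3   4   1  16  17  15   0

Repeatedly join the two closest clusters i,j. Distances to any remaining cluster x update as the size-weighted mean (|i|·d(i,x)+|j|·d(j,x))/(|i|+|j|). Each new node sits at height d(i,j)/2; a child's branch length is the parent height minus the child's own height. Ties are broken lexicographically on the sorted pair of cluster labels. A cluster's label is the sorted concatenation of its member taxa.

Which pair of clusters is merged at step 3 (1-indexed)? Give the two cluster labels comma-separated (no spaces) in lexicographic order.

B,FW

1. join A+M (d=1) ⇒ AM; edges |A|=1/2, |M|=1/2
  updated: d(AM,B)=10, d(AM,D)=13, d(AM,F)=27/2, d(AM,I)=11, d(AM,R)=33/2, d(AM,W)=21/2
2. join F+W (d=1) ⇒ FW; edges |F|=1/2, |W|=1/2
  updated: d(AM,FW)=12, d(B,FW)=7/2, d(D,FW)=7, d(FW,I)=15, d(FW,R)=9
3. join B+FW (d=7/2) ⇒ BFW; edges |B|=7/4, |FW|=5/4
  updated: d(AM,BFW)=34/3, d(BFW,D)=34/3, d(BFW,I)=41/3, d(BFW,R)=38/3
4. join D+I (d=7) ⇒ DI; edges |D|=7/2, |I|=7/2
  updated: d(AM,DI)=12, d(BFW,DI)=25/2, d(DI,R)=27/2
5. join AM+BFW (d=34/3) ⇒ ABFMW; edges |AM|=31/6, |BFW|=47/12
  updated: d(ABFMW,DI)=123/10, d(ABFMW,R)=71/5
6. join ABFMW+DI (d=123/10) ⇒ ABDFIMW; edges |ABFMW|=29/60, |DI|=53/20
  updated: d(ABDFIMW,R)=14
7. join ABDFIMW+R (d=14) ⇒ ABDFIMRW; edges |ABDFIMW|=17/20, |R|=7
final tree: ((((A:1/2,M:1/2):31/6,(B:7/4,(F:1/2,W:1/2):5/4):47/12):29/60,(D:7/2,I:7/2):53/20):17/20,R:7)
total length: 481/15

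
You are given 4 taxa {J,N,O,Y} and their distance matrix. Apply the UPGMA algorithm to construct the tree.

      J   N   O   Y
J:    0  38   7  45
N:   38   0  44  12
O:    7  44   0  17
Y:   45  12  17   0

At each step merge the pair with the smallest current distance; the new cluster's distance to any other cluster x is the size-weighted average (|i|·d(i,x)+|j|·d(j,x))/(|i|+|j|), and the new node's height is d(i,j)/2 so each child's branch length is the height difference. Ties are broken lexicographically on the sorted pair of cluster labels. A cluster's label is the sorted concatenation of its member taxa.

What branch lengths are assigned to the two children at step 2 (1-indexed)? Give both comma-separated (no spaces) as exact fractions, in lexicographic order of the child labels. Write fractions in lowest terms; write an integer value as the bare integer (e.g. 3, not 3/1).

6,6

step 1: merge (J,O) at d=7; branch lengths J→7/2, O→7/2; new cluster JO
  updated: d(JO,N)=41, d(JO,Y)=31
step 2: merge (N,Y) at d=12; branch lengths N→6, Y→6; new cluster NY
  updated: d(JO,NY)=36
step 3: merge (JO,NY) at d=36; branch lengths JO→29/2, NY→12; new cluster JNOY
final tree: ((J:7/2,O:7/2):29/2,(N:6,Y:6):12)
total length: 91/2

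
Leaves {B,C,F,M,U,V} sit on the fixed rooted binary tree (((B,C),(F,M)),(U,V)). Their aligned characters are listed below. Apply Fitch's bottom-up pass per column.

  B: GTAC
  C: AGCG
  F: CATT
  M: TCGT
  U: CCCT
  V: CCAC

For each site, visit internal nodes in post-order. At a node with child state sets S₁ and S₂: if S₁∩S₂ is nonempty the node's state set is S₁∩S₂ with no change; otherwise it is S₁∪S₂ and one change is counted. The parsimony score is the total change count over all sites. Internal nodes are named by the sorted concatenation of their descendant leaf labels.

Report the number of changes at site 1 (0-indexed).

3

BC@0: {G} ∪ {A} = {A,G} (union, +1)
FM@0: {C} ∪ {T} = {C,T} (union, +1)
BCFM@0: {A,G} ∪ {C,T} = {A,C,G,T} (union, +1)
UV@0: {C} ∩ {C} = {C} (intersection, +0)
BCFMUV@0: {A,C,G,T} ∩ {C} = {C} (intersection, +0)
BC@1: {T} ∪ {G} = {G,T} (union, +1)
FM@1: {A} ∪ {C} = {A,C} (union, +1)
BCFM@1: {G,T} ∪ {A,C} = {A,C,G,T} (union, +1)
UV@1: {C} ∩ {C} = {C} (intersection, +0)
BCFMUV@1: {A,C,G,T} ∩ {C} = {C} (intersection, +0)
BC@2: {A} ∪ {C} = {A,C} (union, +1)
FM@2: {T} ∪ {G} = {G,T} (union, +1)
BCFM@2: {A,C} ∪ {G,T} = {A,C,G,T} (union, +1)
UV@2: {C} ∪ {A} = {A,C} (union, +1)
BCFMUV@2: {A,C,G,T} ∩ {A,C} = {A,C} (intersection, +0)
BC@3: {C} ∪ {G} = {C,G} (union, +1)
FM@3: {T} ∩ {T} = {T} (intersection, +0)
BCFM@3: {C,G} ∪ {T} = {C,G,T} (union, +1)
UV@3: {T} ∪ {C} = {C,T} (union, +1)
BCFMUV@3: {C,G,T} ∩ {C,T} = {C,T} (intersection, +0)
per-site changes: [3, 3, 4, 3]; total = 13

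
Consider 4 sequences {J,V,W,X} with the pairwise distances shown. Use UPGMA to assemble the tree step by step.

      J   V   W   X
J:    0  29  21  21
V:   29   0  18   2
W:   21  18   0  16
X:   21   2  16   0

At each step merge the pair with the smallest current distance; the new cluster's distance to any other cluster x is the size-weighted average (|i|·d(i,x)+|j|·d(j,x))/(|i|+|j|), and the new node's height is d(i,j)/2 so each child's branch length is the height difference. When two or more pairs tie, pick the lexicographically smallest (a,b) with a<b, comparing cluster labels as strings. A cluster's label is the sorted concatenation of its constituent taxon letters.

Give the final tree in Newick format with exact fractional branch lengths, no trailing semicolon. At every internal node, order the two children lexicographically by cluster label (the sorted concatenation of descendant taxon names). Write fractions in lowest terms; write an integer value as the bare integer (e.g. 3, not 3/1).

iteration 1: select V,X (d=2); attach at lengths (1, 1); label the merged cluster VX
  updated: d(J,VX)=25, d(VX,W)=17
iteration 2: select VX,W (d=17); attach at lengths (15/2, 17/2); label the merged cluster VWX
  updated: d(J,VWX)=71/3
iteration 3: select J,VWX (d=71/3); attach at lengths (71/6, 10/3); label the merged cluster JVWX
final tree: (J:71/6,((V:1,X:1):15/2,W:17/2):10/3)
total length: 199/6

(J:71/6,((V:1,X:1):15/2,W:17/2):10/3)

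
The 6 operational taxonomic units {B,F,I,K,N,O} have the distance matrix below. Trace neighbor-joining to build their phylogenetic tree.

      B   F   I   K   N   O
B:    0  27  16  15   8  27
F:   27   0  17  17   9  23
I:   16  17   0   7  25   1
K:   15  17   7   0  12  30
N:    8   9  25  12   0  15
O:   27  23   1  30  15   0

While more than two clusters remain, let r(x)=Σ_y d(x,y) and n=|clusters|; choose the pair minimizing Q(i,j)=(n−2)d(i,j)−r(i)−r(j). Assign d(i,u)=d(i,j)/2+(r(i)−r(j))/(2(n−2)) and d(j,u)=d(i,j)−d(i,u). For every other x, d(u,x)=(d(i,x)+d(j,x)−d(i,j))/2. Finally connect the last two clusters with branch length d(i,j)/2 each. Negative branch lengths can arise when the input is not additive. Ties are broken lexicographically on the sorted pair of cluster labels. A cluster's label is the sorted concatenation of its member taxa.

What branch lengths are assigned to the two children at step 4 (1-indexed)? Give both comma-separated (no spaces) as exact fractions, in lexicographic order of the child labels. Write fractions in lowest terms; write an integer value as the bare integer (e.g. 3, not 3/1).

29/16,143/16

step 1: merge (I,O) at d=1, Q=-158; branch lengths I→-13/4, O→17/4; new cluster IO
  updated: d(B,IO)=21, d(F,IO)=39/2, d(IO,K)=18, d(IO,N)=39/2
step 2: merge (B,N) at d=8, Q=-191/2; branch lengths B→31/4, N→1/4; new cluster BN
  updated: d(BN,F)=14, d(BN,IO)=65/4, d(BN,K)=19/2
step 3: merge (BN,K) at d=19/2, Q=-261/4; branch lengths BN→57/16, K→95/16; new cluster BKN
  updated: d(BKN,F)=43/4, d(BKN,IO)=99/8
step 4: merge (BKN,F) at d=43/4, Q=-341/8; branch lengths BKN→29/16, F→143/16; new cluster BFKN
  updated: d(BFKN,IO)=169/16
step 5: merge (BFKN,IO) at d=169/16; branch lengths BFKN→169/32, IO→169/32; new cluster BFIKNO
final tree: ((((B:31/4,N:1/4):57/16,K:95/16):29/16,F:143/16):169/32,(I:-13/4,O:17/4):169/32)
total length: 637/16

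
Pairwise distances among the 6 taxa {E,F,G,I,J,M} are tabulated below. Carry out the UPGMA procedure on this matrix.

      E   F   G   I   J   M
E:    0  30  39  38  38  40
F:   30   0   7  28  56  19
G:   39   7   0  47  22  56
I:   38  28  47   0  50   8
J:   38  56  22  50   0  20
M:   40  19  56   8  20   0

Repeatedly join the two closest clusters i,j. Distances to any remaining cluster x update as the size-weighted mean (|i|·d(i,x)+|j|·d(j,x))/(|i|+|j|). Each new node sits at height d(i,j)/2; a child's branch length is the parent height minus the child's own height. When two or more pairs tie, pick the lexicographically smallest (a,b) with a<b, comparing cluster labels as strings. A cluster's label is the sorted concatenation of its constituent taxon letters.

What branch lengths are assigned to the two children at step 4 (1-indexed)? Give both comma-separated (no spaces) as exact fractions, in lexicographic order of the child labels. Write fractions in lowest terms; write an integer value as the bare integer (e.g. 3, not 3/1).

iteration 1: select F,G (d=7); attach at lengths (7/2, 7/2); label the merged cluster FG
  updated: d(E,FG)=69/2, d(FG,I)=75/2, d(FG,J)=39, d(FG,M)=75/2
iteration 2: select I,M (d=8); attach at lengths (4, 4); label the merged cluster IM
  updated: d(E,IM)=39, d(FG,IM)=75/2, d(IM,J)=35
iteration 3: select E,FG (d=69/2); attach at lengths (69/4, 55/4); label the merged cluster EFG
  updated: d(EFG,IM)=38, d(EFG,J)=116/3
iteration 4: select IM,J (d=35); attach at lengths (27/2, 35/2); label the merged cluster IJM
  updated: d(EFG,IJM)=344/9
iteration 5: select EFG,IJM (d=344/9); attach at lengths (67/36, 29/18); label the merged cluster EFGIJM
final tree: ((E:69/4,(F:7/2,G:7/2):55/4):67/36,((I:4,M:4):27/2,J:35/2):29/18)
total length: 2897/36

27/2,35/2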